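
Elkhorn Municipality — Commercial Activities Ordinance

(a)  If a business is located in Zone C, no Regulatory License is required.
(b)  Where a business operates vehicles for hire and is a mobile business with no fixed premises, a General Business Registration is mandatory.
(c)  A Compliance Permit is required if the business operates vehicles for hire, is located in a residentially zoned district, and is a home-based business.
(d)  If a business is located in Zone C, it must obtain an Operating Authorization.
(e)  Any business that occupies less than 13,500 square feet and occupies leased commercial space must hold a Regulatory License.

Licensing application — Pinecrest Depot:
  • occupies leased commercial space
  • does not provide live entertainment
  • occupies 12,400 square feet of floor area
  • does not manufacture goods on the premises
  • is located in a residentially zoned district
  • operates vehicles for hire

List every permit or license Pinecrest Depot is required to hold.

Regulatory License

(a) is located in a residentially zoned district (not: is located in Zone C) → Regulatory License exemption does not apply.
(b) operates vehicles for hire; occupies leased commercial space (not: is a mobile business with no fixed premises) → General Business Registration not required.
(c) operates vehicles for hire; is located in a residentially zoned district; occupies leased commercial space (not: is a home-based business) → Compliance Permit not required.
(d) is located in a residentially zoned district (not: is located in Zone C) → Operating Authorization not required.
(e) floor area 12,400 square feet < 13,500 square feet; occupies leased commercial space → Regulatory License required.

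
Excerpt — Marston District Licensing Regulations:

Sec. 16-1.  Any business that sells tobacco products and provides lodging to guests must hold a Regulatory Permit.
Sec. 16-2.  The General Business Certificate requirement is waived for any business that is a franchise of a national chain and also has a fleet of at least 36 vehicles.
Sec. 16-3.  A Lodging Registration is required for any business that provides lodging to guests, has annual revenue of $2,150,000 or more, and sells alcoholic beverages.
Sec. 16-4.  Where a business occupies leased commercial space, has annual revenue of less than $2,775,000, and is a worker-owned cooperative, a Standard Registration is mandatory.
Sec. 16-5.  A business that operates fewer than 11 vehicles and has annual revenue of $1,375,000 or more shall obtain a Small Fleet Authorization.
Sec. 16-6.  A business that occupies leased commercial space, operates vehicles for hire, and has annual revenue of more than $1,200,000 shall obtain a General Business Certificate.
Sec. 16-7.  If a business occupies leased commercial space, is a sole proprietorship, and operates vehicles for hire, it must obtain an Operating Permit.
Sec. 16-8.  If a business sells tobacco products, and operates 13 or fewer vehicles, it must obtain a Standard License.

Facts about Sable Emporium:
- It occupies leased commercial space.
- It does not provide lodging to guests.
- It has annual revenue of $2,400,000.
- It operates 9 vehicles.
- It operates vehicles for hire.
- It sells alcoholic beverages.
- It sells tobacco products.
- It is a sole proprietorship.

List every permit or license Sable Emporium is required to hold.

Sec. 16-1. sells tobacco products; does not provide lodging to guests → Regulatory Permit not required.
Sec. 16-2. is a sole proprietorship (not: is a franchise of a national chain); vehicles 9 < 36 → General Business Certificate exemption does not apply.
Sec. 16-3. does not provide lodging to guests; revenue $2,400,000 ≥ $2,150,000; sells alcoholic beverages → Lodging Registration not required.
Sec. 16-4. occupies leased commercial space; revenue $2,400,000 < $2,775,000; is a sole proprietorship (not: is a worker-owned cooperative) → Standard Registration not required.
Sec. 16-5. vehicles 9 < 11; revenue $2,400,000 ≥ $1,375,000 → Small Fleet Authorization required.
Sec. 16-6. occupies leased commercial space; operates vehicles for hire; revenue $2,400,000 > $1,200,000 → General Business Certificate required.
Sec. 16-7. occupies leased commercial space; is a sole proprietorship; operates vehicles for hire → Operating Permit required.
Sec. 16-8. sells tobacco products; vehicles 9 ≤ 13 → Standard License required.

General Business Certificate, Operating Permit, Small Fleet Authorization, Standard License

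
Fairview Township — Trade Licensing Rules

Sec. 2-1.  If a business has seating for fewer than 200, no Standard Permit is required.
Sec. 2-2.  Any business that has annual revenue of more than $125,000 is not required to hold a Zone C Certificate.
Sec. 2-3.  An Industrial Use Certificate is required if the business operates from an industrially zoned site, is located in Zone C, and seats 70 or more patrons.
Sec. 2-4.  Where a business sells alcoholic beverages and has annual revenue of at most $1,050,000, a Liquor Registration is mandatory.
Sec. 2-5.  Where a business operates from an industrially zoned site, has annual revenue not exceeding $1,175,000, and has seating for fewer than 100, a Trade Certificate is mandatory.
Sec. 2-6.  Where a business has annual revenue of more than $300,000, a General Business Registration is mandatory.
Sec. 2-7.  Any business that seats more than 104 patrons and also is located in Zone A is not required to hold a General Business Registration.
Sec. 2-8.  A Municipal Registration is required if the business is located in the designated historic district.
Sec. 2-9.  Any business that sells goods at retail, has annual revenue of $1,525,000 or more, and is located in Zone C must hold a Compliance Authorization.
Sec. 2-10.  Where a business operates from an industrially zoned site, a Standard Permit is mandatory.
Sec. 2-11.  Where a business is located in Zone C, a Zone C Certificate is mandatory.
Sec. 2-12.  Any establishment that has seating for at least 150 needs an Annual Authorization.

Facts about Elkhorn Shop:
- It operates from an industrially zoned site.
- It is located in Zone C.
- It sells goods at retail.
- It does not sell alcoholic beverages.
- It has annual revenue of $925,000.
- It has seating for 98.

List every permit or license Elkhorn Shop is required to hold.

General Business Registration, Industrial Use Certificate, Trade Certificate

Sec. 2-1. seating 98 < 200 → exempt from Standard Permit.
Sec. 2-2. revenue $925,000 > $125,000 → exempt from Zone C Certificate.
Sec. 2-3. operates from an industrially zoned site; is located in Zone C; seating 98 ≥ 70 → Industrial Use Certificate required.
Sec. 2-4. does not sell alcoholic beverages; revenue $925,000 ≤ $1,050,000 → Liquor Registration not required.
Sec. 2-5. operates from an industrially zoned site; revenue $925,000 ≤ $1,175,000; seating 98 < 100 → Trade Certificate required.
Sec. 2-6. revenue $925,000 > $300,000 → General Business Registration required.
Sec. 2-7. seating 98 ≤ 104; is located in Zone C (not: is located in Zone A) → General Business Registration exemption does not apply.
Sec. 2-8. is located in Zone C (not: is located in the designated historic district) → Municipal Registration not required.
Sec. 2-9. sells goods at retail; revenue $925,000 < $1,525,000; is located in Zone C → Compliance Authorization not required.
Sec. 2-10. operates from an industrially zoned site → Standard Permit required.
Sec. 2-11. is located in Zone C → Zone C Certificate required.
Sec. 2-12. seating 98 < 150 → Annual Authorization not required.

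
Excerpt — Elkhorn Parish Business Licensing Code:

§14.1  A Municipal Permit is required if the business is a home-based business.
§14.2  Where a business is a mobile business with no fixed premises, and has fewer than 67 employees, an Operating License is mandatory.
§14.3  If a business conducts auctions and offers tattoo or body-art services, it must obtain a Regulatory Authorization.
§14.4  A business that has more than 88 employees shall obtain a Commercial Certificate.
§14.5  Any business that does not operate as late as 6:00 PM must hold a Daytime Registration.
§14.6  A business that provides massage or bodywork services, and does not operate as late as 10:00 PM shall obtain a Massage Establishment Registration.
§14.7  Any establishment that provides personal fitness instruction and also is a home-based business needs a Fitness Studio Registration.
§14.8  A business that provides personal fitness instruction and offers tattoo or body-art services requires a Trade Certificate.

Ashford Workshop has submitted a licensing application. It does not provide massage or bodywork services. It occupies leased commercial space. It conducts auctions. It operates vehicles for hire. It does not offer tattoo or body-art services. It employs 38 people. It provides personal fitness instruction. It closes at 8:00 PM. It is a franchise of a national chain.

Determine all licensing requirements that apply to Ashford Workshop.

§14.1 occupies leased commercial space (not: is a home-based business) → Municipal Permit not required.
§14.2 occupies leased commercial space (not: is a mobile business with no fixed premises); employees 38 < 67 → Operating License not required.
§14.3 conducts auctions; does not offer tattoo or body-art services → Regulatory Authorization not required.
§14.4 employees 38 ≤ 88 → Commercial Certificate not required.
§14.5 closes 8:00 PM, after 6:00 PM → Daytime Registration not required.
§14.6 does not provide massage or bodywork services; closes 8:00 PM, at/before 10:00 PM → Massage Establishment Registration not required.
§14.7 provides personal fitness instruction; occupies leased commercial space (not: is a home-based business) → Fitness Studio Registration not required.
§14.8 provides personal fitness instruction; does not offer tattoo or body-art services → Trade Certificate not required.

None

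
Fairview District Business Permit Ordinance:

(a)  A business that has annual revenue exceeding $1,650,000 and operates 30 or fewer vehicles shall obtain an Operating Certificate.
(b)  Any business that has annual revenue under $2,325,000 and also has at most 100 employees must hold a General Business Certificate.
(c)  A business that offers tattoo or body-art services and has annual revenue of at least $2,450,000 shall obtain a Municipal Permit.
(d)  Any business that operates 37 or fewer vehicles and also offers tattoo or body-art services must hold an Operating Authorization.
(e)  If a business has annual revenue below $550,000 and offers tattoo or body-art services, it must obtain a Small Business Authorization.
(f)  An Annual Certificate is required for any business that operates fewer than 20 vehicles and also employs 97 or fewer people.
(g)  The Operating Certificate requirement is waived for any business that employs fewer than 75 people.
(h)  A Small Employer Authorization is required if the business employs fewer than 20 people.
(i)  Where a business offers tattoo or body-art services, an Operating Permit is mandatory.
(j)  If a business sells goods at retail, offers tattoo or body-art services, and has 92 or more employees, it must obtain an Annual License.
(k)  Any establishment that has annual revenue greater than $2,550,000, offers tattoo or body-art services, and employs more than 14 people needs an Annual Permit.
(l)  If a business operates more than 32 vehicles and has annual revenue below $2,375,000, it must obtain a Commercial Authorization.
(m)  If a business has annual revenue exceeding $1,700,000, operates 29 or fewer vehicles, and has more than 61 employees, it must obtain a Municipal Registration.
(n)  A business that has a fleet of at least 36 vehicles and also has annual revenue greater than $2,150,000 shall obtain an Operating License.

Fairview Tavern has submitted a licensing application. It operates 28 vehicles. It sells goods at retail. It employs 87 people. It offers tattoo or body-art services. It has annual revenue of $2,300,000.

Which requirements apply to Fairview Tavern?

General Business Certificate, Municipal Registration, Operating Authorization, Operating Certificate, Operating Permit

(a) revenue $2,300,000 > $1,650,000; vehicles 28 ≤ 30 → Operating Certificate required.
(b) revenue $2,300,000 < $2,325,000; employees 87 ≤ 100 → General Business Certificate required.
(c) offers tattoo or body-art services; revenue $2,300,000 < $2,450,000 → Municipal Permit not required.
(d) vehicles 28 ≤ 37; offers tattoo or body-art services → Operating Authorization required.
(e) revenue $2,300,000 ≥ $550,000; offers tattoo or body-art services → Small Business Authorization not required.
(f) vehicles 28 ≥ 20; employees 87 ≤ 97 → Annual Certificate not required.
(g) employees 87 ≥ 75 → Operating Certificate exemption does not apply.
(h) employees 87 ≥ 20 → Small Employer Authorization not required.
(i) offers tattoo or body-art services → Operating Permit required.
(j) sells goods at retail; offers tattoo or body-art services; employees 87 < 92 → Annual License not required.
(k) revenue $2,300,000 ≤ $2,550,000; offers tattoo or body-art services; employees 87 > 14 → Annual Permit not required.
(l) vehicles 28 ≤ 32; revenue $2,300,000 < $2,375,000 → Commercial Authorization not required.
(m) revenue $2,300,000 > $1,700,000; vehicles 28 ≤ 29; employees 87 > 61 → Municipal Registration required.
(n) vehicles 28 < 36; revenue $2,300,000 > $2,150,000 → Operating License not required.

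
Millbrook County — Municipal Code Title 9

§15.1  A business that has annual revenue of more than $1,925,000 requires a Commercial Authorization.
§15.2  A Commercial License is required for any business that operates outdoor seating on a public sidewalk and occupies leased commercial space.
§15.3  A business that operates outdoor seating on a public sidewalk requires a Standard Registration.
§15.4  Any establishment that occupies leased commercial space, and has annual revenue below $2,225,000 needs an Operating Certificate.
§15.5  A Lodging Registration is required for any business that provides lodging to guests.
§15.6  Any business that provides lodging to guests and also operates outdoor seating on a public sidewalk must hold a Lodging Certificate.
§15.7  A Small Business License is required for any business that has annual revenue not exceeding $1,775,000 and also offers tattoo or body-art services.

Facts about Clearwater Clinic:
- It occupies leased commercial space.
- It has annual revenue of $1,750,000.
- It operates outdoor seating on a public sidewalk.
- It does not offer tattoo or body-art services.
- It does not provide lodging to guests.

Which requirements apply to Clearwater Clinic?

Commercial License, Operating Certificate, Standard Registration

§15.1 revenue $1,750,000 ≤ $1,925,000 → Commercial Authorization not required.
§15.2 operates outdoor seating on a public sidewalk; occupies leased commercial space → Commercial License required.
§15.3 operates outdoor seating on a public sidewalk → Standard Registration required.
§15.4 occupies leased commercial space; revenue $1,750,000 < $2,225,000 → Operating Certificate required.
§15.5 does not provide lodging to guests → Lodging Registration not required.
§15.6 does not provide lodging to guests; operates outdoor seating on a public sidewalk → Lodging Certificate not required.
§15.7 revenue $1,750,000 ≤ $1,775,000; does not offer tattoo or body-art services → Small Business License not required.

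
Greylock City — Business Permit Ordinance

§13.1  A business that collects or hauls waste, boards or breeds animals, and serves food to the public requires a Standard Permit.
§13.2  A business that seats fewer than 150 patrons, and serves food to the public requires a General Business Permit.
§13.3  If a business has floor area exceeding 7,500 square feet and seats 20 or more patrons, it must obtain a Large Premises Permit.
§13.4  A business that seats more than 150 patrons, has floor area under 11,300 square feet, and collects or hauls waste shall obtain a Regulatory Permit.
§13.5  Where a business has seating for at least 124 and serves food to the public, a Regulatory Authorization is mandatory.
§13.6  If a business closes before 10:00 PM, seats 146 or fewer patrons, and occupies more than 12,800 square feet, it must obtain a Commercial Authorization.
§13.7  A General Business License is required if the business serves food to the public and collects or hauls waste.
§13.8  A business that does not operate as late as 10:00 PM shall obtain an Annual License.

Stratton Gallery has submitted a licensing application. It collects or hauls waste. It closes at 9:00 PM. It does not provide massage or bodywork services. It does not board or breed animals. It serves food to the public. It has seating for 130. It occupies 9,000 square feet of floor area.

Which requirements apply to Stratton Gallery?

Annual License, General Business License, General Business Permit, Large Premises Permit, Regulatory Authorization

§13.1 collects or hauls waste; does not board or breed animals; serves food to the public → Standard Permit not required.
§13.2 seating 130 < 150; serves food to the public → General Business Permit required.
§13.3 floor area 9,000 square feet > 7,500 square feet; seating 130 ≥ 20 → Large Premises Permit required.
§13.4 seating 130 ≤ 150; floor area 9,000 square feet < 11,300 square feet; collects or hauls waste → Regulatory Permit not required.
§13.5 seating 130 ≥ 124; serves food to the public → Regulatory Authorization required.
§13.6 closes 9:00 PM, at/before 10:00 PM; seating 130 ≤ 146; floor area 9,000 square feet ≤ 12,800 square feet → Commercial Authorization not required.
§13.7 serves food to the public; collects or hauls waste → General Business License required.
§13.8 closes 9:00 PM, at/before 10:00 PM → Annual License required.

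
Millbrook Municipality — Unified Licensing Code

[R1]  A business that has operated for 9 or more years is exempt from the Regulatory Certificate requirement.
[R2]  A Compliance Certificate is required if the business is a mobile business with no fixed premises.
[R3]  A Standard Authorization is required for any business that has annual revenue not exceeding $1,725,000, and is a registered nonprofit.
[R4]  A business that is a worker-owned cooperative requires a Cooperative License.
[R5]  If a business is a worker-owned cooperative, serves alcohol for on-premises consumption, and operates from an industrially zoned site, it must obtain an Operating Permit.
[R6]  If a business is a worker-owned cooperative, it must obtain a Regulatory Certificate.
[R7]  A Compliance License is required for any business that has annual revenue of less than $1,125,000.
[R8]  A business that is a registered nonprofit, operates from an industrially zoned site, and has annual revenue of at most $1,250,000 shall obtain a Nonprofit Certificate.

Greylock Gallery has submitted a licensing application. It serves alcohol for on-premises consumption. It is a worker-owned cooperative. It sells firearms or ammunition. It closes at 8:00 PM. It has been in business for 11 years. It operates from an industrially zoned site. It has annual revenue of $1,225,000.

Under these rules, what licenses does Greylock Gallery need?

Cooperative License, Operating Permit

[R1] years in business 11 ≥ 9 → exempt from Regulatory Certificate.
[R2] operates from an industrially zoned site (not: is a mobile business with no fixed premises) → Compliance Certificate not required.
[R3] revenue $1,225,000 ≤ $1,725,000; is a worker-owned cooperative (not: is a registered nonprofit) → Standard Authorization not required.
[R4] is a worker-owned cooperative → Cooperative License required.
[R5] is a worker-owned cooperative; serves alcohol for on-premises consumption; operates from an industrially zoned site → Operating Permit required.
[R6] is a worker-owned cooperative → Regulatory Certificate required.
[R7] revenue $1,225,000 ≥ $1,125,000 → Compliance License not required.
[R8] is a worker-owned cooperative (not: is a registered nonprofit); operates from an industrially zoned site; revenue $1,225,000 ≤ $1,250,000 → Nonprofit Certificate not required.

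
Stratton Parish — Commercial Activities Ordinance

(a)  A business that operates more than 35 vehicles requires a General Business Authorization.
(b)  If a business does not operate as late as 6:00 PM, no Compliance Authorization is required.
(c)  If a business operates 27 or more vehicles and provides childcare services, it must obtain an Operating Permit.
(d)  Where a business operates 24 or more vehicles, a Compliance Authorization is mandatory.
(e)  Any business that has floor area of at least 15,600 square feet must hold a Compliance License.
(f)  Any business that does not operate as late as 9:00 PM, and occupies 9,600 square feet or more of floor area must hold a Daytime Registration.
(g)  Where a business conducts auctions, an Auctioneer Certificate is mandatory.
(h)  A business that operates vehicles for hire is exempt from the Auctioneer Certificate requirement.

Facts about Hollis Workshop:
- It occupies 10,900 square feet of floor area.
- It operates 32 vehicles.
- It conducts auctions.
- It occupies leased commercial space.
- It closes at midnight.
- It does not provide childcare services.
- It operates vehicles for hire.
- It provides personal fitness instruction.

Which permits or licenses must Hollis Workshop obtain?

(a) vehicles 32 ≤ 35 → General Business Authorization not required.
(b) closes midnight, after 6:00 PM → Compliance Authorization exemption does not apply.
(c) vehicles 32 ≥ 27; does not provide childcare services → Operating Permit not required.
(d) vehicles 32 ≥ 24 → Compliance Authorization required.
(e) floor area 10,900 square feet < 15,600 square feet → Compliance License not required.
(f) closes midnight, after 9:00 PM; floor area 10,900 square feet ≥ 9,600 square feet → Daytime Registration not required.
(g) conducts auctions → Auctioneer Certificate required.
(h) operates vehicles for hire → exempt from Auctioneer Certificate.

Compliance Authorization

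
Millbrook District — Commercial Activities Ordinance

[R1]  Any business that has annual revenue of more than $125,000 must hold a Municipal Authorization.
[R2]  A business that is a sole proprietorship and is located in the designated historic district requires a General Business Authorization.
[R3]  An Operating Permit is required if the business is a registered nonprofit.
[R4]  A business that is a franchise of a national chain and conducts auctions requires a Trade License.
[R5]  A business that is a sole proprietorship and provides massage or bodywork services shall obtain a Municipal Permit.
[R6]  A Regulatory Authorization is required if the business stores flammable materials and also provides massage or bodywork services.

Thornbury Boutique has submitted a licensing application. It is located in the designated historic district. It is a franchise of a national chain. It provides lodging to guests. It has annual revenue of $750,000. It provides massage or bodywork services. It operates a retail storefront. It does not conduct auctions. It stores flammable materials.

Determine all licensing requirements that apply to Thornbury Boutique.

Municipal Authorization, Regulatory Authorization

[R1] revenue $750,000 > $125,000 → Municipal Authorization required.
[R2] is a franchise of a national chain (not: is a sole proprietorship); is located in the designated historic district → General Business Authorization not required.
[R3] is a franchise of a national chain (not: is a registered nonprofit) → Operating Permit not required.
[R4] is a franchise of a national chain; does not conduct auctions → Trade License not required.
[R5] is a franchise of a national chain (not: is a sole proprietorship); provides massage or bodywork services → Municipal Permit not required.
[R6] stores flammable materials; provides massage or bodywork services → Regulatory Authorization required.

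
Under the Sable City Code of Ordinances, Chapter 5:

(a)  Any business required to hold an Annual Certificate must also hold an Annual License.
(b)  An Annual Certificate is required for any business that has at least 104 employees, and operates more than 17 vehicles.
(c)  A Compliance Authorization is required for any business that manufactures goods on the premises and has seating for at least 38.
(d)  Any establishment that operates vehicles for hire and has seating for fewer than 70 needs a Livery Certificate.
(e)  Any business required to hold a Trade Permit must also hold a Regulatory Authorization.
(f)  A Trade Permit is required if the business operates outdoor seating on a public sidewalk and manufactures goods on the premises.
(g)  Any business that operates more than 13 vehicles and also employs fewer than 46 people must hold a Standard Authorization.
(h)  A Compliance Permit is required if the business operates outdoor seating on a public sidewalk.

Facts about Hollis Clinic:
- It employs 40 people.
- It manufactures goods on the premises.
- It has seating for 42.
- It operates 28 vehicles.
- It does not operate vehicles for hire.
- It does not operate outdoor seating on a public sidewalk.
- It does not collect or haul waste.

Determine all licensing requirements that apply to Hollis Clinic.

Compliance Authorization, Standard Authorization

(a) Annual Certificate is not required → no effect.
(b) employees 40 < 104; vehicles 28 > 17 → Annual Certificate not required.
(c) manufactures goods on the premises; seating 42 ≥ 38 → Compliance Authorization required.
(d) does not operate vehicles for hire; seating 42 < 70 → Livery Certificate not required.
(e) Trade Permit is not required → no effect.
(f) does not operate outdoor seating on a public sidewalk; manufactures goods on the premises → Trade Permit not required.
(g) vehicles 28 > 13; employees 40 < 46 → Standard Authorization required.
(h) does not operate outdoor seating on a public sidewalk → Compliance Permit not required.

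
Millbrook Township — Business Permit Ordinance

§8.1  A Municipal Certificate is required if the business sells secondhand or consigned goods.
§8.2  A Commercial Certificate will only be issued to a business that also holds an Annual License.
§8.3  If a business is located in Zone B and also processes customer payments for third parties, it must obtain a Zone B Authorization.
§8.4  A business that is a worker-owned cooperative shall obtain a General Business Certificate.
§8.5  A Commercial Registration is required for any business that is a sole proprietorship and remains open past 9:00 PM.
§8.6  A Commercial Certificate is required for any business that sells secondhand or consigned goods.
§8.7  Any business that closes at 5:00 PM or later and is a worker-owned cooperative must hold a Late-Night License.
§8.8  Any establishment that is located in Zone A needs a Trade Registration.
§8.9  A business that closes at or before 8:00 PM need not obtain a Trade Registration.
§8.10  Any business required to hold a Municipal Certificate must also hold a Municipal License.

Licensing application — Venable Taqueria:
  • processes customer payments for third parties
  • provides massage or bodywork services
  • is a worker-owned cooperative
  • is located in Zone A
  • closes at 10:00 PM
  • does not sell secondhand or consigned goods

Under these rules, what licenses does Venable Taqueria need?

§8.1 does not sell secondhand or consigned goods → Municipal Certificate not required.
§8.2 Commercial Certificate is not required → no effect.
§8.3 is located in Zone A (not: is located in Zone B); processes customer payments for third parties → Zone B Authorization not required.
§8.4 is a worker-owned cooperative → General Business Certificate required.
§8.5 is a worker-owned cooperative (not: is a sole proprietorship); closes 10:00 PM, after 9:00 PM → Commercial Registration not required.
§8.6 does not sell secondhand or consigned goods → Commercial Certificate not required.
§8.7 closes 10:00 PM, after 5:00 PM; is a worker-owned cooperative → Late-Night License required.
§8.8 is located in Zone A → Trade Registration required.
§8.9 closes 10:00 PM, after 8:00 PM → Trade Registration exemption does not apply.
§8.10 Municipal Certificate is not required → no effect.

General Business Certificate, Late-Night License, Trade Registration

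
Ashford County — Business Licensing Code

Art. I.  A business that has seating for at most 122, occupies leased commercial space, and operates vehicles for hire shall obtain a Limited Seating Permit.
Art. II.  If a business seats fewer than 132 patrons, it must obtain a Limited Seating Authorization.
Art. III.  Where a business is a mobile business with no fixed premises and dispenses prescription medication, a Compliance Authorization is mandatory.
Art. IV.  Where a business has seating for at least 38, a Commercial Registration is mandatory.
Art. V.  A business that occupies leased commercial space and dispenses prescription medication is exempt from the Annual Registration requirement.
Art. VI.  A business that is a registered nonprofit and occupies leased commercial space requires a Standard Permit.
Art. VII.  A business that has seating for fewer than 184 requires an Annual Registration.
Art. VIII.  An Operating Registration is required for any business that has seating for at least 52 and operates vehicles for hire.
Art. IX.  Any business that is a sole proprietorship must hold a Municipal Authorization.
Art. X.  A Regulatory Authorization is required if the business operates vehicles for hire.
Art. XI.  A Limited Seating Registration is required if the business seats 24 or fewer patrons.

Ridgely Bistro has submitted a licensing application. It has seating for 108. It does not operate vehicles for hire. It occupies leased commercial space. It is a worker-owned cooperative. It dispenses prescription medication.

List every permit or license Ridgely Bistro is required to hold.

Art. I. seating 108 ≤ 122; occupies leased commercial space; does not operate vehicles for hire → Limited Seating Permit not required.
Art. II. seating 108 < 132 → Limited Seating Authorization required.
Art. III. occupies leased commercial space (not: is a mobile business with no fixed premises); dispenses prescription medication → Compliance Authorization not required.
Art. IV. seating 108 ≥ 38 → Commercial Registration required.
Art. V. occupies leased commercial space; dispenses prescription medication → exempt from Annual Registration.
Art. VI. is a worker-owned cooperative (not: is a registered nonprofit); occupies leased commercial space → Standard Permit not required.
Art. VII. seating 108 < 184 → Annual Registration required.
Art. VIII. seating 108 ≥ 52; does not operate vehicles for hire → Operating Registration not required.
Art. IX. is a worker-owned cooperative (not: is a sole proprietorship) → Municipal Authorization not required.
Art. X. does not operate vehicles for hire → Regulatory Authorization not required.
Art. XI. seating 108 > 24 → Limited Seating Registration not required.

Commercial Registration, Limited Seating Authorization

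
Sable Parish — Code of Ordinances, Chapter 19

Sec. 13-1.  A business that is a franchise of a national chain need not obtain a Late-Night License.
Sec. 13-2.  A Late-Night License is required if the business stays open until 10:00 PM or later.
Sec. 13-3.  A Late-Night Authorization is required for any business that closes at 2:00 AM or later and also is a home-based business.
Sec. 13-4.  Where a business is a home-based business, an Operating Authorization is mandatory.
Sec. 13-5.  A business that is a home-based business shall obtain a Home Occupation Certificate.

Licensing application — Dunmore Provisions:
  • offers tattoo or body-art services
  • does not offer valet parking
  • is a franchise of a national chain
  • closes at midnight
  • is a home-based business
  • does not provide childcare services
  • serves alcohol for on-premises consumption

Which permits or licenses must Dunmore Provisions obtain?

Sec. 13-1. is a franchise of a national chain → exempt from Late-Night License.
Sec. 13-2. closes midnight, after 10:00 PM → Late-Night License required.
Sec. 13-3. closes midnight, at/before 2:00 AM; is a home-based business → Late-Night Authorization not required.
Sec. 13-4. is a home-based business → Operating Authorization required.
Sec. 13-5. is a home-based business → Home Occupation Certificate required.

Home Occupation Certificate, Operating Authorization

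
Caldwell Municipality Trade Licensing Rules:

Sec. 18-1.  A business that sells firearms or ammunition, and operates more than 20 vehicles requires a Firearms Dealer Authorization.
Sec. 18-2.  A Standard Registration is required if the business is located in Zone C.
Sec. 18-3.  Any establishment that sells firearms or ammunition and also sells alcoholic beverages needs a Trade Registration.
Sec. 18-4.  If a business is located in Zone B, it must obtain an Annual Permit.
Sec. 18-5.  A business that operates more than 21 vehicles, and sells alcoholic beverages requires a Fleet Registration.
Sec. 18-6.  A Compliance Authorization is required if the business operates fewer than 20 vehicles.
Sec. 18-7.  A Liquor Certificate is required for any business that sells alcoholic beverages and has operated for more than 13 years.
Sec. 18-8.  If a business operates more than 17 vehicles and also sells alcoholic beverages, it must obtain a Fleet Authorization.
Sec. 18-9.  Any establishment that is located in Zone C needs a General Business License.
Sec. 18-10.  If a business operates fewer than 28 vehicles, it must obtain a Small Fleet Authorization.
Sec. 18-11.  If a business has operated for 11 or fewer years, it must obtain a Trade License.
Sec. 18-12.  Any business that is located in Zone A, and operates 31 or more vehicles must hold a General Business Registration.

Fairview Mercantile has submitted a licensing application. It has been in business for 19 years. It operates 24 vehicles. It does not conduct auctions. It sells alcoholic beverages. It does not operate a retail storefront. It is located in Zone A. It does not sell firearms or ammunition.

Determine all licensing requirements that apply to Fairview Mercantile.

Fleet Authorization, Fleet Registration, Liquor Certificate, Small Fleet Authorization

Sec. 18-1. does not sell firearms or ammunition; vehicles 24 > 20 → Firearms Dealer Authorization not required.
Sec. 18-2. is located in Zone A (not: is located in Zone C) → Standard Registration not required.
Sec. 18-3. does not sell firearms or ammunition; sells alcoholic beverages → Trade Registration not required.
Sec. 18-4. is located in Zone A (not: is located in Zone B) → Annual Permit not required.
Sec. 18-5. vehicles 24 > 21; sells alcoholic beverages → Fleet Registration required.
Sec. 18-6. vehicles 24 ≥ 20 → Compliance Authorization not required.
Sec. 18-7. sells alcoholic beverages; years in business 19 > 13 → Liquor Certificate required.
Sec. 18-8. vehicles 24 > 17; sells alcoholic beverages → Fleet Authorization required.
Sec. 18-9. is located in Zone A (not: is located in Zone C) → General Business License not required.
Sec. 18-10. vehicles 24 < 28 → Small Fleet Authorization required.
Sec. 18-11. years in business 19 > 11 → Trade License not required.
Sec. 18-12. is located in Zone A; vehicles 24 < 31 → General Business Registration not required.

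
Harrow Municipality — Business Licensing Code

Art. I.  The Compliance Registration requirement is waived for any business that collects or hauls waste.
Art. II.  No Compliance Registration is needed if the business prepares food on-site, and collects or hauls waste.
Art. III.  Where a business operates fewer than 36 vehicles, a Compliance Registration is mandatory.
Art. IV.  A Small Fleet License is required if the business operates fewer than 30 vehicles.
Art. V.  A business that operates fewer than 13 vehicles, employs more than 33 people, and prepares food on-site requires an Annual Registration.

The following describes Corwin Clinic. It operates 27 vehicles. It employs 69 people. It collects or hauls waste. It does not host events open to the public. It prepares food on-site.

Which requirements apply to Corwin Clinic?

Art. I. collects or hauls waste → exempt from Compliance Registration.
Art. II. prepares food on-site; collects or hauls waste → exempt from Compliance Registration.
Art. III. vehicles 27 < 36 → Compliance Registration required.
Art. IV. vehicles 27 < 30 → Small Fleet License required.
Art. V. vehicles 27 ≥ 13; employees 69 > 33; prepares food on-site → Annual Registration not required.

Small Fleet License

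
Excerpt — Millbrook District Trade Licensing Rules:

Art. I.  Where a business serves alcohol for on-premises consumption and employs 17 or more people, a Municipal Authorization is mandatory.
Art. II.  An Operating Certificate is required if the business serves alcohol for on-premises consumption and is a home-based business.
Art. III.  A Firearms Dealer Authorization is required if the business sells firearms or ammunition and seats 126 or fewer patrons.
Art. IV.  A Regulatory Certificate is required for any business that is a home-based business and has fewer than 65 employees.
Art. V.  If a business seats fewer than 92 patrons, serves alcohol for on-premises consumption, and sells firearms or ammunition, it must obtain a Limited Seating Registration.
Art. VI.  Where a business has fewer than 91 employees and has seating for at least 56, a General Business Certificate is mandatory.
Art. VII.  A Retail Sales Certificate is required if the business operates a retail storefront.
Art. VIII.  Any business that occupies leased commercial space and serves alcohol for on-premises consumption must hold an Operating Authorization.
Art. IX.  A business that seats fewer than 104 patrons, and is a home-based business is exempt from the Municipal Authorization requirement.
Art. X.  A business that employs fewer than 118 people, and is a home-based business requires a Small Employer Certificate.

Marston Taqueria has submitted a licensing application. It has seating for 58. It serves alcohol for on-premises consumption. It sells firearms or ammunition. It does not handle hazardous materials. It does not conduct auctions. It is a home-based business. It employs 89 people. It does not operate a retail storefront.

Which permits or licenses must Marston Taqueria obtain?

Firearms Dealer Authorization, General Business Certificate, Limited Seating Registration, Operating Certificate, Small Employer Certificate

Art. I. serves alcohol for on-premises consumption; employees 89 ≥ 17 → Municipal Authorization required.
Art. II. serves alcohol for on-premises consumption; is a home-based business → Operating Certificate required.
Art. III. sells firearms or ammunition; seating 58 ≤ 126 → Firearms Dealer Authorization required.
Art. IV. is a home-based business; employees 89 ≥ 65 → Regulatory Certificate not required.
Art. V. seating 58 < 92; serves alcohol for on-premises consumption; sells firearms or ammunition → Limited Seating Registration required.
Art. VI. employees 89 < 91; seating 58 ≥ 56 → General Business Certificate required.
Art. VII. does not operate a retail storefront → Retail Sales Certificate not required.
Art. VIII. is a home-based business (not: occupies leased commercial space); serves alcohol for on-premises consumption → Operating Authorization not required.
Art. IX. seating 58 < 104; is a home-based business → exempt from Municipal Authorization.
Art. X. employees 89 < 118; is a home-based business → Small Employer Certificate required.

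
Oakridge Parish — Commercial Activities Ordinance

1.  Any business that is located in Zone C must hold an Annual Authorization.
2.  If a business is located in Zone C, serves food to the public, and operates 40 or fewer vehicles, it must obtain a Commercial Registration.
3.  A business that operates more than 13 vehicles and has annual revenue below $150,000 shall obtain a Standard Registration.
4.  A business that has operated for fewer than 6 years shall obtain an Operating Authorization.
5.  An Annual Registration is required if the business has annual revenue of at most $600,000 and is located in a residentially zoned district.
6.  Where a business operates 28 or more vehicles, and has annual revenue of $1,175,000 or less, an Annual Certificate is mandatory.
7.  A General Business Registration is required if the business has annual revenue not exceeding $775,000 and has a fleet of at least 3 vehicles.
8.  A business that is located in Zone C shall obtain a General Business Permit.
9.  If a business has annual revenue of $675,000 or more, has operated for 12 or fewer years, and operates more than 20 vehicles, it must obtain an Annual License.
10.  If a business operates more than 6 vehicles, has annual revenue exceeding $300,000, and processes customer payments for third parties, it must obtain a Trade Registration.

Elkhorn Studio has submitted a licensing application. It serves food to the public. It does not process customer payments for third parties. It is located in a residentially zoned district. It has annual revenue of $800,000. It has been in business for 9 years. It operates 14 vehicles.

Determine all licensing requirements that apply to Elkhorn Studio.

1. is located in a residentially zoned district (not: is located in Zone C) → Annual Authorization not required.
2. is located in a residentially zoned district (not: is located in Zone C); serves food to the public; vehicles 14 ≤ 40 → Commercial Registration not required.
3. vehicles 14 > 13; revenue $800,000 ≥ $150,000 → Standard Registration not required.
4. years in business 9 ≥ 6 → Operating Authorization not required.
5. revenue $800,000 > $600,000; is located in a residentially zoned district → Annual Registration not required.
6. vehicles 14 < 28; revenue $800,000 ≤ $1,175,000 → Annual Certificate not required.
7. revenue $800,000 > $775,000; vehicles 14 ≥ 3 → General Business Registration not required.
8. is located in a residentially zoned district (not: is located in Zone C) → General Business Permit not required.
9. revenue $800,000 ≥ $675,000; years in business 9 ≤ 12; vehicles 14 ≤ 20 → Annual License not required.
10. vehicles 14 > 6; revenue $800,000 > $300,000; does not process customer payments for third parties → Trade Registration not required.

None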